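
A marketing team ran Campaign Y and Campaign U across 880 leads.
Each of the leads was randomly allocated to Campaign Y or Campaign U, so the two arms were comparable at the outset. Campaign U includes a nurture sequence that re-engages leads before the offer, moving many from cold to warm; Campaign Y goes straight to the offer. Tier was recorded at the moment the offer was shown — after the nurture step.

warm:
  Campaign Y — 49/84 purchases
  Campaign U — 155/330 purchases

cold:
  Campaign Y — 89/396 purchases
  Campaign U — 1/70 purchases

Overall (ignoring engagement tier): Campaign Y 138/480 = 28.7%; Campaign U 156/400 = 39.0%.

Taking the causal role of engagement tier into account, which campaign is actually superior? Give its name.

Campaign U

Within every engagement tier level Campaign Y has the higher rate, yet pooled Campaign U does — Simpson's reversal.
Stratifying would compare campaigns among leads the campaigns themselves sorted into engagement tier groups — a form of selection on an intermediate. The unconditioned pooled rates give the total causal effect.
Pooled: Campaign Y 28.7% vs Campaign U 39.0%; Campaign U is higher overall.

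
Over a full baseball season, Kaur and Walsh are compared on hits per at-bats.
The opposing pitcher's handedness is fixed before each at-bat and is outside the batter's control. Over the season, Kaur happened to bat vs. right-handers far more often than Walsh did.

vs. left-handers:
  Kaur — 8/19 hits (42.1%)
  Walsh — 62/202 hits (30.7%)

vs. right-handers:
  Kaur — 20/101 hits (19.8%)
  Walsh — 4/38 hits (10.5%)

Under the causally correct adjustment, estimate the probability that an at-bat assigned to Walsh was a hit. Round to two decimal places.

0.23

The imbalance in pitcher handedness arose from how at-bats were allocated, not from anything the player did; and pitcher handedness independently affects the outcome. The pooled gap is confounded — condition on pitcher handedness.
Standardising Walsh to the population pitcher handedness mix: 0.614·62/202 + 0.386·4/38 = 0.229.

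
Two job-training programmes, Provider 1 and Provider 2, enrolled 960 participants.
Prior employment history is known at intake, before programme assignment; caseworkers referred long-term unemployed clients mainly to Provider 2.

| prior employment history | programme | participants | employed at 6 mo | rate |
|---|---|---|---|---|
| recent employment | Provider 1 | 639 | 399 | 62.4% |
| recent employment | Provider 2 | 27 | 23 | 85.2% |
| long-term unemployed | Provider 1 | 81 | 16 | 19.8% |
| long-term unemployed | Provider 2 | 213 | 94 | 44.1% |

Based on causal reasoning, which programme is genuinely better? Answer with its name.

Prior employment history differs across programmes for reasons unrelated to any effect of the programme itself, and it separately predicts the outcome — a classic confounder. We must compare within prior employment history levels.
Within each level — recent employment: 62.4% vs 85.2%; long-term unemployed: 19.8% vs 44.1% — Provider 2 is higher every time.

Provider 2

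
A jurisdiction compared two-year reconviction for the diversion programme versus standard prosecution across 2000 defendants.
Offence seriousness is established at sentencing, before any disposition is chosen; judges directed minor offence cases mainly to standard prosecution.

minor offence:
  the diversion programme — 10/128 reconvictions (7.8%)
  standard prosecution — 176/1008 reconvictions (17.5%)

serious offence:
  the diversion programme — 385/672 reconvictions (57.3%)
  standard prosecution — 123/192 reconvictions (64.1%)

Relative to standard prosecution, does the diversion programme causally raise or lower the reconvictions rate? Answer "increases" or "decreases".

decreases

The stratified and pooled comparisons disagree (the diversion programme wins within each offence seriousness; standard prosecution wins overall), so the answer turns on the causal role of offence seriousness.
Here offence seriousness is a common cause — it drives both which disposition a case falls under and the outcome. The crude comparison mixes populations; the stratum-specific rates are the causally relevant ones.
Within each level — minor offence: 7.8% vs 17.5%; serious offence: 57.3% vs 64.1% — the diversion programme is lower every time.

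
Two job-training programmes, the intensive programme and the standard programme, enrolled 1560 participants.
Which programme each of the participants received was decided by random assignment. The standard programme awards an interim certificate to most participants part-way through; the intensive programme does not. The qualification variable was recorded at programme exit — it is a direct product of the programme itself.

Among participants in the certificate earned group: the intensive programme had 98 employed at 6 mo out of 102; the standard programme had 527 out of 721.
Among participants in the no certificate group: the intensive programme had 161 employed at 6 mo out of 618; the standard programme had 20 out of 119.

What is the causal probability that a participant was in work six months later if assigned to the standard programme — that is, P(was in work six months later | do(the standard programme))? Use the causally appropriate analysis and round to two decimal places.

The distribution of qualification attained during the programme is itself part of what the programme does — it is an intermediate outcome. Holding it fixed would remove that part of the effect; the total effect is the pooled difference.
So P(outcome | do(the standard programme)) is just the pooled rate for the standard programme: 547/840 = 0.651.

0.65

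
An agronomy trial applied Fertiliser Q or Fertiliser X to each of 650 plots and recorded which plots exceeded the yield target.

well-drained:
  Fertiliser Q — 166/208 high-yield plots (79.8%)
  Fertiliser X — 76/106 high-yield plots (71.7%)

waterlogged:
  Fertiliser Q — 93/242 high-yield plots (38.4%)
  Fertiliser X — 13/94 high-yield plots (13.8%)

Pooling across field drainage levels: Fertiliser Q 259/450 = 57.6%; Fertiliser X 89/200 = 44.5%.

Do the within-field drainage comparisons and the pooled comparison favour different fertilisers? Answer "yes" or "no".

no

Within each field drainage level (well-drained 79.8% vs 71.7%; waterlogged 38.4% vs 13.8%), Fertiliser Q has the higher rate every time. Pooled: 57.6% vs 44.5% — Fertiliser Q has the higher rate overall. They agree.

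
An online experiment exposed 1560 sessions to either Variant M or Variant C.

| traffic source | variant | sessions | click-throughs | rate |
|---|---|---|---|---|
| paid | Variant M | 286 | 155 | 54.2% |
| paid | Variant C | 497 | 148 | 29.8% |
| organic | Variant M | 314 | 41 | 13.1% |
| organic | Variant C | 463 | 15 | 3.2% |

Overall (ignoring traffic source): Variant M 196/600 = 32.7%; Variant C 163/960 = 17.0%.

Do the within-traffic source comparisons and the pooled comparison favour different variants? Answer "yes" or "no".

no

Within each traffic source level (paid 54.2% vs 29.8%; organic 13.1% vs 3.2%), Variant M has the higher rate every time. Pooled: 32.7% vs 17.0% — Variant M has the higher rate overall. They agree.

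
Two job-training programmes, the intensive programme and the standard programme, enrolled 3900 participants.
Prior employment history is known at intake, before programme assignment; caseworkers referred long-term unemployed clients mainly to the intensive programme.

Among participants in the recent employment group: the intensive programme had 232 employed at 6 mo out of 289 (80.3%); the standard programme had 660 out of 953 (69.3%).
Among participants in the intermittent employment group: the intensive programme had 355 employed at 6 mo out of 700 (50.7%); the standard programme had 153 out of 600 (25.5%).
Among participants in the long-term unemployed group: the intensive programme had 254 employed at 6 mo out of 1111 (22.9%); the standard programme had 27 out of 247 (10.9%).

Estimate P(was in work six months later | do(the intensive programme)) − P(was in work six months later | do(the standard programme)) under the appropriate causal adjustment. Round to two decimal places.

Within every prior employment history level the intensive programme has the higher rate, yet pooled the standard programme does — Simpson's reversal.
Prior employment history satisfies the back-door criterion: it is not a descendant of the programme, and it blocks the spurious path from programme to outcome. Adjusting for it (i.e., using the within-prior employment history rates) gives the causal effect.
Adjusting over the population distribution of prior employment history: 0.318·(0.803−0.693) + 0.333·(0.507−0.255) + 0.348·(0.229−0.109) = +0.161.

+0.16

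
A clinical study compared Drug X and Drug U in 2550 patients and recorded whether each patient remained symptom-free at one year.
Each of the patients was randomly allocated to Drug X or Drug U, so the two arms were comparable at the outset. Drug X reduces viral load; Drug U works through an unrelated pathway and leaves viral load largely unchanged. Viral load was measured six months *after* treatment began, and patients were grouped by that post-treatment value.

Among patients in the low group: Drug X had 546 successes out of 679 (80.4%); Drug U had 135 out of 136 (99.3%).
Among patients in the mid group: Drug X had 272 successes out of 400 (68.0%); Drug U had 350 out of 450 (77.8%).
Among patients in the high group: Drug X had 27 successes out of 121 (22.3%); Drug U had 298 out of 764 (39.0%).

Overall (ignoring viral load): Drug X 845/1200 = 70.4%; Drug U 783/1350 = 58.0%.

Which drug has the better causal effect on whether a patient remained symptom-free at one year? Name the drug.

Within every viral load level Drug U has the higher rate, yet pooled Drug X does — Simpson's reversal.
Viral load here is a post-treatment variable shaped by the drug; conditioning on it would introduce bias rather than remove it. The overall comparison is the causal one.
Pooled: Drug X 70.4% vs Drug U 58.0%; Drug X is higher overall.

Drug X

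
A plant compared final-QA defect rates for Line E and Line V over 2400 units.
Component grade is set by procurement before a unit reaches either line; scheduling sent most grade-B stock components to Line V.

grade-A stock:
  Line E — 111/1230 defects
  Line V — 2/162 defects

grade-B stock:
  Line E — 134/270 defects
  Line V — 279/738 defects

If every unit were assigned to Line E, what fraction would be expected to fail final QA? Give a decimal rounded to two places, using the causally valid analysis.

Line V is lower inside every component grade stratum but Line E is lower in aggregate. Whether to stratify depends on how component grade relates to the line.
Component grade satisfies the back-door criterion: it is not a descendant of the line, and it blocks the spurious path from line to outcome. Adjusting for it (i.e., using the within-component grade rates) gives the causal effect.
Standardising Line E to the population component grade mix: 0.580·111/1230 + 0.420·134/270 = 0.261.

0.26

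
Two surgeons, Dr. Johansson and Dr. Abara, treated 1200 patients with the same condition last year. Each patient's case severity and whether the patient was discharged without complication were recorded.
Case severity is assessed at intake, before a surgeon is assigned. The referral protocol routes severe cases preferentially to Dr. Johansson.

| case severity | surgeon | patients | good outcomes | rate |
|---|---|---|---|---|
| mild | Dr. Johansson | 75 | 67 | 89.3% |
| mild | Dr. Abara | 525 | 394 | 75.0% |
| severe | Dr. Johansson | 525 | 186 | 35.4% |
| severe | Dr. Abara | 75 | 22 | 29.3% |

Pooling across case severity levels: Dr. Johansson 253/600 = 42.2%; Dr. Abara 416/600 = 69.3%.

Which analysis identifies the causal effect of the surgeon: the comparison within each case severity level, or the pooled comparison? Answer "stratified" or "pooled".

stratified

The imbalance in case severity arose from how patients were allocated, not from anything the surgeon did; and case severity independently affects the outcome. The pooled gap is confounded — condition on case severity.
Within each level — mild: 89.3% vs 75.0%; severe: 35.4% vs 29.3% — Dr. Johansson is higher every time.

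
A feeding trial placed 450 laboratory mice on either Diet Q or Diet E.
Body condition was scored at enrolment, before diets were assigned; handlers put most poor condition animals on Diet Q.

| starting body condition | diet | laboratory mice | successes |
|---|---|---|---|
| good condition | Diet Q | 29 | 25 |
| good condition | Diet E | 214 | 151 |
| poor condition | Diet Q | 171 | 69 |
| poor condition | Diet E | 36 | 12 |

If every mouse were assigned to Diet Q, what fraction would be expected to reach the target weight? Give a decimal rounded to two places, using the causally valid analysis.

Starting body condition differs across diets for reasons unrelated to any effect of the diet itself, and it separately predicts the outcome — a classic confounder. We must compare within starting body condition levels.
Standardising Diet Q to the population starting body condition mix: 0.540·25/29 + 0.460·69/171 = 0.651.

0.65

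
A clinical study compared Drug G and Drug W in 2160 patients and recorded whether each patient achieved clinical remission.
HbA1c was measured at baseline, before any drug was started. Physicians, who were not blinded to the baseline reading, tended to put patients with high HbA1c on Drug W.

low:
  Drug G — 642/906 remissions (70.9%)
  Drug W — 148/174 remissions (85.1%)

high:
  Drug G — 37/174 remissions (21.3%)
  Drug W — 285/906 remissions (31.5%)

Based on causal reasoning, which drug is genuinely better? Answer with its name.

The HbA1c-specific comparison favours Drug W throughout, but the pooled figures favour Drug G. The question is whether to condition on HbA1c.
Since HbA1c is a pre-existing factor (not a product of the drug) and it affects the outcome on its own, it is a confounder. The stratified rates, not the pooled rate, identify the causal effect.
Within each level — low: 70.9% vs 85.1%; high: 21.3% vs 31.5% — Drug W is higher every time.

Drug W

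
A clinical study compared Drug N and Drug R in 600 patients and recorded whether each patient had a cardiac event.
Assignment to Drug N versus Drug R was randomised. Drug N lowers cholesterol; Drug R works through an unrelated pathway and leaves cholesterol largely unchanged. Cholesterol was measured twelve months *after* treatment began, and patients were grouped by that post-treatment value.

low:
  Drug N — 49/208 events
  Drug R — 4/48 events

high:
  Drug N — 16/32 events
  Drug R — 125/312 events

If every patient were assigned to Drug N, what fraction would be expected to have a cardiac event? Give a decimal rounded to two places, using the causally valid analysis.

The stratified and pooled comparisons disagree (Drug R wins within each cholesterol; Drug N wins overall), so the answer turns on the causal role of cholesterol.
Cholesterol is downstream of the drug. One should not condition on a consequence of treatment, so the overall rates are the right comparison.
So P(outcome | do(Drug N)) is just the pooled rate for Drug N: 65/240 = 0.271.

0.27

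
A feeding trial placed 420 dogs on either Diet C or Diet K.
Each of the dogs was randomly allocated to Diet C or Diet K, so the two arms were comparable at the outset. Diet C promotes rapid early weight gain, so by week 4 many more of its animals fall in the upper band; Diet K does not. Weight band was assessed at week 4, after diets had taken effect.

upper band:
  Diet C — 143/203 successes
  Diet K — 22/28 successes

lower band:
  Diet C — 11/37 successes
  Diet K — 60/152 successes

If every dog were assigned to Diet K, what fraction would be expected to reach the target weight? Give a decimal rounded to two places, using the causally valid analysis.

0.46

The distribution of week-4 weight band is itself part of what the diet does — it is an intermediate outcome. Holding it fixed would remove that part of the effect; the total effect is the pooled difference.
So P(outcome | do(Diet K)) is just the pooled rate for Diet K: 82/180 = 0.456.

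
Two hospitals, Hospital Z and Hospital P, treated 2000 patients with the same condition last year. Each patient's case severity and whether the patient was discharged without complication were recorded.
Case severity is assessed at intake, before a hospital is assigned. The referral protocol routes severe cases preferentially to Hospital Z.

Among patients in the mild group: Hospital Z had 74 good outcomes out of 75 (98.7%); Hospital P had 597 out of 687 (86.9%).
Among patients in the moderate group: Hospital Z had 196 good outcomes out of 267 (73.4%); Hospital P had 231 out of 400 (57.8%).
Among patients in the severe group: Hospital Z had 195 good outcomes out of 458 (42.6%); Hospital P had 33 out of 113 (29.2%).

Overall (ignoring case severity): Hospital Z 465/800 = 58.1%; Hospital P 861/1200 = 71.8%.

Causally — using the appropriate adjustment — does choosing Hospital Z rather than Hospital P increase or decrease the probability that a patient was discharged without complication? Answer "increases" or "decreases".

increases

The case severity-specific comparison favours Hospital Z throughout, but the pooled figures favour Hospital P. The question is whether to condition on case severity.
Nothing the hospital does changes case severity; the imbalance is an allocation artefact. With case severity also predicting the outcome, the pooled figure is confounded, and the within-stratum comparison is the causal one.
Within each level — mild: 98.7% vs 86.9%; moderate: 73.4% vs 57.8%; severe: 42.6% vs 29.2% — Hospital Z is higher every time.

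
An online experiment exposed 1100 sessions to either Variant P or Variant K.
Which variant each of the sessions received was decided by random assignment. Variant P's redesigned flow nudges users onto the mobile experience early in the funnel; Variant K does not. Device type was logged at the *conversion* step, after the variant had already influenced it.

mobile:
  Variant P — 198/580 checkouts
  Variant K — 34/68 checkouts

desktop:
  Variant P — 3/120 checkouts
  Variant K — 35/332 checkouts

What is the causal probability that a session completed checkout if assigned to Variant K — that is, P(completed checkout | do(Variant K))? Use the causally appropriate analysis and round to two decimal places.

Device type here is a post-treatment variable shaped by the variant; conditioning on it would introduce bias rather than remove it. The overall comparison is the causal one.
So P(outcome | do(Variant K)) is just the pooled rate for Variant K: 69/400 = 0.172.

0.17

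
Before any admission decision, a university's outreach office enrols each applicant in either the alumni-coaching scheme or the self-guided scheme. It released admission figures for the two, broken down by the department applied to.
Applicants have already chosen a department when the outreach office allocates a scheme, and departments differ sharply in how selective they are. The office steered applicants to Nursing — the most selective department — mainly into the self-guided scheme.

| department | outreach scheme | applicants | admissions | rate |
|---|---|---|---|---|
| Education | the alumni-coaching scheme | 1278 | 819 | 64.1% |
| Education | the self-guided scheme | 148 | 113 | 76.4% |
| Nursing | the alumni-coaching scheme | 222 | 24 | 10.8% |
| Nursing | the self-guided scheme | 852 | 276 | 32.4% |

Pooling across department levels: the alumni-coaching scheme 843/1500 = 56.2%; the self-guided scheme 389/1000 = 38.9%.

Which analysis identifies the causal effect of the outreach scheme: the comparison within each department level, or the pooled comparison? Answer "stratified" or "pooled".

stratified

Department is set before the outreach scheme has any effect — it is not caused by the outreach scheme — and it independently drives the outcome. That makes it a confounder, so the causal comparison is within department levels.
Within each level — Education: 64.1% vs 76.4%; Nursing: 10.8% vs 32.4% — the self-guided scheme is higher every time.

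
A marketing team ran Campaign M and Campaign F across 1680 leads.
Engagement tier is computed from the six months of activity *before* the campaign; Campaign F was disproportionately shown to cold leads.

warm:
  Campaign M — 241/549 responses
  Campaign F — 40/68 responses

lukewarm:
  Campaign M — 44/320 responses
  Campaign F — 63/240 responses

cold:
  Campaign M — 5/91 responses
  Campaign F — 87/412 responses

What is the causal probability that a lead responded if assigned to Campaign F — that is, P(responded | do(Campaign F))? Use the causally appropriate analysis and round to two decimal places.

Within every engagement tier level Campaign F has the higher rate, yet pooled Campaign M does — Simpson's reversal.
Since engagement tier is a pre-existing factor (not a product of the campaign) and it affects the outcome on its own, it is a confounder. The stratified rates, not the pooled rate, identify the causal effect.
Standardising Campaign F to the population engagement tier mix: 0.367·40/68 + 0.333·63/240 + 0.299·87/412 = 0.367.

0.37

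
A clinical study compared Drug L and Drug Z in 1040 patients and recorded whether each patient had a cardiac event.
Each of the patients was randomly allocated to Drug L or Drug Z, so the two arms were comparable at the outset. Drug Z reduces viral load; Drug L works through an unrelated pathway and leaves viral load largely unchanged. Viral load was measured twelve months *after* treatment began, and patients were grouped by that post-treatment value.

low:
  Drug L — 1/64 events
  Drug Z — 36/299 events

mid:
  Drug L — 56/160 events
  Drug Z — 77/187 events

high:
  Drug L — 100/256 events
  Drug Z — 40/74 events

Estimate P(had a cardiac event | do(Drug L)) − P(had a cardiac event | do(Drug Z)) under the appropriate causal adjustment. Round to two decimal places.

+0.05

Viral load lies on the pathway drug → viral load → outcome, so adjusting for it blocks the indirect effect. For the total causal effect of drug, use the unadjusted pooled rates.
The causal difference is the pooled difference: 0.327 − 0.273 = +0.054.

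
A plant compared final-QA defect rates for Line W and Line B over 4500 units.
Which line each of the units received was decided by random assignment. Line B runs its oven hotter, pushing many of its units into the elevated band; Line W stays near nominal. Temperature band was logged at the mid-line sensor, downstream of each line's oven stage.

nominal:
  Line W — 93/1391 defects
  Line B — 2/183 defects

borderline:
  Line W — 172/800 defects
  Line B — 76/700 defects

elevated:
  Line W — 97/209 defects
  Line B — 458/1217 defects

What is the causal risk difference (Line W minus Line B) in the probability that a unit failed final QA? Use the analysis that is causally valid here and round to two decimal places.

-0.10

Stratifying would compare lines among units the lines themselves sorted into in-process temperature band groups — a form of selection on an intermediate. The unconditioned pooled rates give the total causal effect.
The causal difference is the pooled difference: 0.151 − 0.255 = -0.104.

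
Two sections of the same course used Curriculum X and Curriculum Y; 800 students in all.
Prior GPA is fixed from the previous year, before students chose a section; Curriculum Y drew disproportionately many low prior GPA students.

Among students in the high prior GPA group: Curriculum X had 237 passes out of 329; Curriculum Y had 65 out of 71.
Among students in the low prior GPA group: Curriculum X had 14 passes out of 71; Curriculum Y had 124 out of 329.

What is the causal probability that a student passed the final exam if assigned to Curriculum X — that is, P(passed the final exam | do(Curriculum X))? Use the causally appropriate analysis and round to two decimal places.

Since prior GPA band is a pre-existing factor (not a product of the teaching method) and it affects the outcome on its own, it is a confounder. The stratified rates, not the pooled rate, identify the causal effect.
Standardising Curriculum X to the population prior GPA band mix: 0.500·237/329 + 0.500·14/71 = 0.459.

0.46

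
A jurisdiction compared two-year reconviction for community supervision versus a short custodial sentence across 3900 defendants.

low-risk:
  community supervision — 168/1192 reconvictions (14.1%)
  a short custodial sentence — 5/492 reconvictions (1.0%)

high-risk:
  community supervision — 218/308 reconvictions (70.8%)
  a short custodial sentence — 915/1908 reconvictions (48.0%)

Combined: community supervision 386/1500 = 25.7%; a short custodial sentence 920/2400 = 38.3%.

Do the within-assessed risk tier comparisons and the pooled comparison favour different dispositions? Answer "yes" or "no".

Within each assessed risk tier level (low-risk 14.1% vs 1.0%; high-risk 70.8% vs 48.0%), a short custodial sentence has the lower rate every time. Pooled: 25.7% vs 38.3% — community supervision has the lower rate overall. The two comparisons disagree.

yes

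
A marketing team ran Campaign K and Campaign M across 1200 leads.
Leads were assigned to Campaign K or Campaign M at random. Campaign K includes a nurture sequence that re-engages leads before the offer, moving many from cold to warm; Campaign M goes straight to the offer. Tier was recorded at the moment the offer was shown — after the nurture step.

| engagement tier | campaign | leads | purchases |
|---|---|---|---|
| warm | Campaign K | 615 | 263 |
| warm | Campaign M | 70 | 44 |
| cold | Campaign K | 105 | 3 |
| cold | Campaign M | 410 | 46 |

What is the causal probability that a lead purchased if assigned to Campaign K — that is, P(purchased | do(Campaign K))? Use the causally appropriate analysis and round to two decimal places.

Campaign M is higher inside every engagement tier stratum but Campaign K is higher in aggregate. Whether to stratify depends on how engagement tier relates to the campaign.
Stratifying would compare campaigns among leads the campaigns themselves sorted into engagement tier groups — a form of selection on an intermediate. The unconditioned pooled rates give the total causal effect.
So P(outcome | do(Campaign K)) is just the pooled rate for Campaign K: 266/720 = 0.369.

0.37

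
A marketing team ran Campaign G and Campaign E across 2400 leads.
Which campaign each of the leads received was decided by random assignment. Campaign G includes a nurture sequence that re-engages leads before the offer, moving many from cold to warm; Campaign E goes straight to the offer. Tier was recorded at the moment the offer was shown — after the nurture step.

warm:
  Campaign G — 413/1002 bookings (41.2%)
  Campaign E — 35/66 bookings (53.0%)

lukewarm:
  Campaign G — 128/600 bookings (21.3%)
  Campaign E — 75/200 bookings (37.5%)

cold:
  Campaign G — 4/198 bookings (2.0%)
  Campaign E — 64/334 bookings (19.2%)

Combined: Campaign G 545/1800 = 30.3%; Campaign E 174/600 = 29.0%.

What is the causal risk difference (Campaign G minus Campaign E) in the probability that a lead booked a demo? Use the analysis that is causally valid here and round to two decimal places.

Engagement tier lies on the pathway campaign → engagement tier → outcome, so adjusting for it blocks the indirect effect. For the total causal effect of campaign, use the unadjusted pooled rates.
The causal difference is the pooled difference: 0.303 − 0.290 = +0.013.

+0.01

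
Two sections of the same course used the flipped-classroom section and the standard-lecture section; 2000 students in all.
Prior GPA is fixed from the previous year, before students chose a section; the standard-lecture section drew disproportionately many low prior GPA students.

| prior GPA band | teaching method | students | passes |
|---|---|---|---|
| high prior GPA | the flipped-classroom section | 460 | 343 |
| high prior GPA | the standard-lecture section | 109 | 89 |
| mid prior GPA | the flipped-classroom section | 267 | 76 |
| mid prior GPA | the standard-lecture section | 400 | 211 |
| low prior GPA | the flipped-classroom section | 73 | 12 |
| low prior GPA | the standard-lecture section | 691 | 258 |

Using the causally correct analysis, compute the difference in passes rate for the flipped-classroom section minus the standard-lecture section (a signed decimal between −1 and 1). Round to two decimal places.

The stratified and pooled comparisons disagree (the standard-lecture section wins within each prior GPA band; the flipped-classroom section wins overall), so the answer turns on the causal role of prior GPA band.
Nothing the teaching method does changes prior GPA band; the imbalance is an allocation artefact. With prior GPA band also predicting the outcome, the pooled figure is confounded, and the within-stratum comparison is the causal one.
Adjusting over the population distribution of prior GPA band: 0.284·(0.746−0.817) + 0.334·(0.285−0.527) + 0.382·(0.164−0.373) = -0.181.

-0.18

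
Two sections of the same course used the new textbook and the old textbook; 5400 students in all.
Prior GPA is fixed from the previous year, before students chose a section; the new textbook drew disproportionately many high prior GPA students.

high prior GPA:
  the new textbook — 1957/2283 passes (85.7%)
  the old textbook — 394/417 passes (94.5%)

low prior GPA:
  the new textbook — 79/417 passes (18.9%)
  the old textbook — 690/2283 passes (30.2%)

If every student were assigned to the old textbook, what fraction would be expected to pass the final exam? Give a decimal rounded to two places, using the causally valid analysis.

0.62

Within every prior GPA band level the old textbook has the higher rate, yet pooled the new textbook does — Simpson's reversal.
Nothing the teaching method does changes prior GPA band; the imbalance is an allocation artefact. With prior GPA band also predicting the outcome, the pooled figure is confounded, and the within-stratum comparison is the causal one.
Standardising the old textbook to the population prior GPA band mix: 0.500·394/417 + 0.500·690/2283 = 0.624.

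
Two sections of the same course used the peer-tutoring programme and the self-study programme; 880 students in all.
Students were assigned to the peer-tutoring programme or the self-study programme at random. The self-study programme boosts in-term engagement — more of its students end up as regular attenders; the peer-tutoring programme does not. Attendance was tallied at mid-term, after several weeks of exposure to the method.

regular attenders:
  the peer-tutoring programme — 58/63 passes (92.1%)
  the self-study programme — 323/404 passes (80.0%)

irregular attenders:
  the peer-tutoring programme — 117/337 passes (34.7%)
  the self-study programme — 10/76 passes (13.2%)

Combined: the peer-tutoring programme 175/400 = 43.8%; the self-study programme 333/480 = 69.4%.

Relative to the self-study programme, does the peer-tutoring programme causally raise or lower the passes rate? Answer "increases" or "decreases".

decreases

the peer-tutoring programme is higher inside every mid-term attendance stratum but the self-study programme is higher in aggregate. Whether to stratify depends on how mid-term attendance relates to the teaching method.
Stratifying would compare teaching methods among students the teaching methods themselves sorted into mid-term attendance groups — a form of selection on an intermediate. The unconditioned pooled rates give the total causal effect.
Pooled: the peer-tutoring programme 43.8% vs the self-study programme 69.4%; the self-study programme is higher overall.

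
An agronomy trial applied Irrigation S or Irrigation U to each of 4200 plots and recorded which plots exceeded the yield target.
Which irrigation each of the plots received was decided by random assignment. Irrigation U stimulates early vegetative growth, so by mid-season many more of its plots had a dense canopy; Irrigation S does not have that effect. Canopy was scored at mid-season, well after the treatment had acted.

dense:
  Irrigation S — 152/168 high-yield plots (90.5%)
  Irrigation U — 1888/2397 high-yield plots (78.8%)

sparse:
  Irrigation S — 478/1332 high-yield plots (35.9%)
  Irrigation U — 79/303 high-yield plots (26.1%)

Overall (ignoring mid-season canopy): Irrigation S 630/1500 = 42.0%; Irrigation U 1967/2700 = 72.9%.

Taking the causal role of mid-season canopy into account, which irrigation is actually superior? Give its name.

Irrigation U

The stratified and pooled comparisons disagree (Irrigation S wins within each mid-season canopy; Irrigation U wins overall), so the answer turns on the causal role of mid-season canopy.
Mid-season canopy here is a post-treatment variable shaped by the irrigation; conditioning on it would introduce bias rather than remove it. The overall comparison is the causal one.
Pooled: Irrigation S 42.0% vs Irrigation U 72.9%; Irrigation U is higher overall.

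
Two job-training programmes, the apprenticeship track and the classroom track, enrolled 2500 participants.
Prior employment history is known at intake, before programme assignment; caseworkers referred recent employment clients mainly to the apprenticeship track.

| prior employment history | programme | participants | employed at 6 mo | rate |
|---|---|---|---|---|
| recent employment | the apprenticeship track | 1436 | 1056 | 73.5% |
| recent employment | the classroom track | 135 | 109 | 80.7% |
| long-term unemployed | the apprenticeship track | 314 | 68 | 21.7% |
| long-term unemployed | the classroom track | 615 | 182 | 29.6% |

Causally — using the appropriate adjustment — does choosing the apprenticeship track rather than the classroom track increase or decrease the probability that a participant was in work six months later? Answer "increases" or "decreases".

decreases

Since prior employment history is a pre-existing factor (not a product of the programme) and it affects the outcome on its own, it is a confounder. The stratified rates, not the pooled rate, identify the causal effect.
Within each level — recent employment: 73.5% vs 80.7%; long-term unemployed: 21.7% vs 29.6% — the classroom track is higher every time.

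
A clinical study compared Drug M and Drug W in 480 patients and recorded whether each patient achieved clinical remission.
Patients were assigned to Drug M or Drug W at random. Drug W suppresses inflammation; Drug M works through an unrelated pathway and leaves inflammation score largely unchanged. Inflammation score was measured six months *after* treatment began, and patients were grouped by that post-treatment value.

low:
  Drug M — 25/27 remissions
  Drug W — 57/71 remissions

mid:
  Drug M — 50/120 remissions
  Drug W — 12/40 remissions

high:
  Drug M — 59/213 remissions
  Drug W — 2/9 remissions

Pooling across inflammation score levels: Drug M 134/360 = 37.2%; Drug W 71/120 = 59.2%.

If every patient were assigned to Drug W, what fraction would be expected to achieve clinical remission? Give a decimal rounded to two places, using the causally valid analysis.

0.59

The stratified and pooled comparisons disagree (Drug M wins within each inflammation score; Drug W wins overall), so the answer turns on the causal role of inflammation score.
The distribution of inflammation score is itself part of what the drug does — it is an intermediate outcome. Holding it fixed would remove that part of the effect; the total effect is the pooled difference.
So P(outcome | do(Drug W)) is just the pooled rate for Drug W: 71/120 = 0.592.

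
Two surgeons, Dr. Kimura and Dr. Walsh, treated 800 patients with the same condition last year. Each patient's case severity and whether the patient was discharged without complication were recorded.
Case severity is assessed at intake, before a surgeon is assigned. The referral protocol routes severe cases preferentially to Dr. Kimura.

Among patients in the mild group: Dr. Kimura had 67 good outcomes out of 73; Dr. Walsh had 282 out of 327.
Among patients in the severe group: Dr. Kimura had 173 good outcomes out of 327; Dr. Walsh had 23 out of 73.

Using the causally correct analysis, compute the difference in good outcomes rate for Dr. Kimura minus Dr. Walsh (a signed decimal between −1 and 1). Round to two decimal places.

+0.13

Dr. Kimura is higher inside every case severity stratum but Dr. Walsh is higher in aggregate. Whether to stratify depends on how case severity relates to the surgeon.
Since case severity is a pre-existing factor (not a product of the surgeon) and it affects the outcome on its own, it is a confounder. The stratified rates, not the pooled rate, identify the causal effect.
Adjusting over the population distribution of case severity: 0.500·(0.918−0.862) + 0.500·(0.529−0.315) = +0.135.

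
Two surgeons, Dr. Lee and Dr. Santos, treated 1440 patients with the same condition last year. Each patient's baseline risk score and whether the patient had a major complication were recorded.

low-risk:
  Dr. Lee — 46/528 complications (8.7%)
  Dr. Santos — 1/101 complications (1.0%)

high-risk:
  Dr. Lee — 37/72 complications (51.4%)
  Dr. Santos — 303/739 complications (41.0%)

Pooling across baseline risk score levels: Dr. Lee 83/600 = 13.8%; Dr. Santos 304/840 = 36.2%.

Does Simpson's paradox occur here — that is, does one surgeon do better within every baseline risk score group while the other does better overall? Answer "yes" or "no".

yes

Within each baseline risk score level (low-risk 8.7% vs 1.0%; high-risk 51.4% vs 41.0%), Dr. Santos has the lower rate every time. Pooled: 13.8% vs 36.2% — Dr. Lee has the lower rate overall. The two comparisons disagree.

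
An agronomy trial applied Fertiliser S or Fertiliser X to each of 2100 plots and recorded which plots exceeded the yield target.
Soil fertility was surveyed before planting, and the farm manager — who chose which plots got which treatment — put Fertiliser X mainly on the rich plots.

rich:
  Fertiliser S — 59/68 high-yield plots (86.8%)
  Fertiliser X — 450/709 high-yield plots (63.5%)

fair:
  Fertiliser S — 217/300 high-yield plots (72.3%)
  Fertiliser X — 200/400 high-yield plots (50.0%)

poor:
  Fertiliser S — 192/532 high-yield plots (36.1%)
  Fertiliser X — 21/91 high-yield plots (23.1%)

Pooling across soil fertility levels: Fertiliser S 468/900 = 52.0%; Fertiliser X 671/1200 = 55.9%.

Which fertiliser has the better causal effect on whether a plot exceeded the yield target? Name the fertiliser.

Soil fertility satisfies the back-door criterion: it is not a descendant of the fertiliser, and it blocks the spurious path from fertiliser to outcome. Adjusting for it (i.e., using the within-soil fertility rates) gives the causal effect.
Within each level — rich: 86.8% vs 63.5%; fair: 72.3% vs 50.0%; poor: 36.1% vs 23.1% — Fertiliser S is higher every time.

Fertiliser S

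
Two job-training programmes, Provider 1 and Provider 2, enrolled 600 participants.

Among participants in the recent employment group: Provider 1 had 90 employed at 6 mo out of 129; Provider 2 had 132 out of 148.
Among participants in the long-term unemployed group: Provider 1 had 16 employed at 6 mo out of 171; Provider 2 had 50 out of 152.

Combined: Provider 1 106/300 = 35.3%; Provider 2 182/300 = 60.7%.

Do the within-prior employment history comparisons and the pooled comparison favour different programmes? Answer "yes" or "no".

no

Within each prior employment history level (recent employment 69.8% vs 89.2%; long-term unemployed 9.4% vs 32.9%), Provider 2 has the higher rate every time. Pooled: 35.3% vs 60.7% — Provider 2 has the higher rate overall. They agree.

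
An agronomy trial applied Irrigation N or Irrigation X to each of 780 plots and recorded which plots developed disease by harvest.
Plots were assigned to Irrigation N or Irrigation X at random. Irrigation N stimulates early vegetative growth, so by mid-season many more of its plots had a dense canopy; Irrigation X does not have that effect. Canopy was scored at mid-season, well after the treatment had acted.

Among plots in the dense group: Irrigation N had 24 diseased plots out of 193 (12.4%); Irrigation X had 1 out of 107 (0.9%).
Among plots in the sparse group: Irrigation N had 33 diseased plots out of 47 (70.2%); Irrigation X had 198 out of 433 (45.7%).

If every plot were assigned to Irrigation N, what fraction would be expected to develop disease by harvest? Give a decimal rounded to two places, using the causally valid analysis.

Within every mid-season canopy level Irrigation X has the lower rate, yet pooled Irrigation N does — Simpson's reversal.
Mid-season canopy lies on the pathway irrigation → mid-season canopy → outcome, so adjusting for it blocks the indirect effect. For the total causal effect of irrigation, use the unadjusted pooled rates.
So P(outcome | do(Irrigation N)) is just the pooled rate for Irrigation N: 57/240 = 0.237.

0.24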